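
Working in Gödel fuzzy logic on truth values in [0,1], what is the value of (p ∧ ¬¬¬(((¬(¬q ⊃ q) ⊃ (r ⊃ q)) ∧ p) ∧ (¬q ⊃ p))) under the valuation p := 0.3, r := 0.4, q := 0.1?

0.00

¬q: Gödel ¬ of 0.1 = 0 (operand ≠ 0)
(¬q ⊃ q): 0 ≤ 0.1, so result = 1
¬(¬q ⊃ q): Gödel ¬ of 1 = 0 (operand ≠ 0)
(r ⊃ q): 0.4 > 0.1, so result = 0.1
(¬(¬q ⊃ q) ⊃ (r ⊃ q)): 0 ≤ 0.1, so result = 1
((¬(¬q ⊃ q) ⊃ (r ⊃ q)) ∧ p) = min(1, 0.3) = 0.3
¬q: Gödel ¬ of 0.1 = 0 (operand ≠ 0)
(¬q ⊃ p): 0 ≤ 0.3, so result = 1
(((¬(¬q ⊃ q) ⊃ (r ⊃ q)) ∧ p) ∧ (¬q ⊃ p)) = min(0.3, 1) = 0.3
¬(((¬(¬q ⊃ q) ⊃ (r ⊃ q)) ∧ p) ∧ (¬q ⊃ p)): Gödel ¬ of 0.3 = 0 (operand ≠ 0)
¬¬(((¬(¬q ⊃ q) ⊃ (r ⊃ q)) ∧ p) ∧ (¬q ⊃ p)): Gödel ¬ of 0 = 1 (operand is 0)
¬¬¬(((¬(¬q ⊃ q) ⊃ (r ⊃ q)) ∧ p) ∧ (¬q ⊃ p)): Gödel ¬ of 1 = 0 (operand ≠ 0)
(p ∧ ¬¬¬(((¬(¬q ⊃ q) ⊃ (r ⊃ q)) ∧ p) ∧ (¬q ⊃ p))) = min(0.3, 0) = 0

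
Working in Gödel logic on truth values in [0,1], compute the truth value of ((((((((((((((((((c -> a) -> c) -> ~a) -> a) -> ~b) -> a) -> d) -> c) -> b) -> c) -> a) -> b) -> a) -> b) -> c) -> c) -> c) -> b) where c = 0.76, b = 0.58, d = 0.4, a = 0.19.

0.58

(c -> a): 0.76 > 0.19, so result = 0.19
((c -> a) -> c): 0.19 ≤ 0.76, so result = 1
~a: Gödel ¬ of 0.19 = 0 (operand ≠ 0)
(((c -> a) -> c) -> ~a): 1 > 0, so result = 0
((((c -> a) -> c) -> ~a) -> a): 0 ≤ 0.19, so result = 1
~b: Gödel ¬ of 0.58 = 0 (operand ≠ 0)
(((((c -> a) -> c) -> ~a) -> a) -> ~b): 1 > 0, so result = 0
((((((c -> a) -> c) -> ~a) -> a) -> ~b) -> a): 0 ≤ 0.19, so result = 1
(((((((c -> a) -> c) -> ~a) -> a) -> ~b) -> a) -> d): 1 > 0.4, so result = 0.4
((((((((c -> a) -> c) -> ~a) -> a) -> ~b) -> a) -> d) -> c): 0.4 ≤ 0.76, so result = 1
(((((((((c -> a) -> c) -> ~a) -> a) -> ~b) -> a) -> d) -> c) -> b): 1 > 0.58, so result = 0.58
((((((((((c -> a) -> c) -> ~a) -> a) -> ~b) -> a) -> d) -> c) -> b) -> c): 0.58 ≤ 0.76, so result = 1
(((((((((((c -> a) -> c) -> ~a) -> a) -> ~b) -> a) -> d) -> c) -> b) -> c) -> a): 1 > 0.19, so result = 0.19
((((((((((((c -> a) -> c) -> ~a) -> a) -> ~b) -> a) -> d) -> c) -> b) -> c) -> a) -> b): 0.19 ≤ 0.58, so result = 1
(((((((((((((c -> a) -> c) -> ~a) -> a) -> ~b) -> a) -> d) -> c) -> b) -> c) -> a) -> b) -> a): 1 > 0.19, so result = 0.19
((((((((((((((c -> a) -> c) -> ~a) -> a) -> ~b) -> a) -> d) -> c) -> b) -> c) -> a) -> b) -> a) -> b): 0.19 ≤ 0.58, so result = 1
(((((((((((((((c -> a) -> c) -> ~a) -> a) -> ~b) -> a) -> d) -> c) -> b) -> c) -> a) -> b) -> a) -> b) -> c): 1 > 0.76, so result = 0.76
((((((((((((((((c -> a) -> c) -> ~a) -> a) -> ~b) -> a) -> d) -> c) -> b) -> c) -> a) -> b) -> a) -> b) -> c) -> c): 0.76 ≤ 0.76, so result = 1
(((((((((((((((((c -> a) -> c) -> ~a) -> a) -> ~b) -> a) -> d) -> c) -> b) -> c) -> a) -> b) -> a) -> b) -> c) -> c) -> c): 1 > 0.76, so result = 0.76
((((((((((((((((((c -> a) -> c) -> ~a) -> a) -> ~b) -> a) -> d) -> c) -> b) -> c) -> a) -> b) -> a) -> b) -> c) -> c) -> c) -> b): 0.76 > 0.58, so result = 0.58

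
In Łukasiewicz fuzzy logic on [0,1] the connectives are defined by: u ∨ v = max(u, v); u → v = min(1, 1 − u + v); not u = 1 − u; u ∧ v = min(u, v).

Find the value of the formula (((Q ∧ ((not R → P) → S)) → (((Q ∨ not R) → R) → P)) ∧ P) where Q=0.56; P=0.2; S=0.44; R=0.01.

0.20

not R: Łukasiewicz ¬ gives 1 − 0.01 = 0.99
(not R → P): min(1, 1 − 0.99 + 0.2) = 0.21
((not R → P) → S): min(1, 1 − 0.21 + 0.44) = 1
(Q ∧ ((not R → P) → S)) = min(0.56, 1) = 0.56
not R: Łukasiewicz ¬ gives 1 − 0.01 = 0.99
(Q ∨ not R) = max(0.56, 0.99) = 0.99
((Q ∨ not R) → R): min(1, 1 − 0.99 + 0.01) = 0.02
(((Q ∨ not R) → R) → P): min(1, 1 − 0.02 + 0.2) = 1
((Q ∧ ((not R → P) → S)) → (((Q ∨ not R) → R) → P)): min(1, 1 − 0.56 + 1) = 1
(((Q ∧ ((not R → P) → S)) → (((Q ∨ not R) → R) → P)) ∧ P) = min(1, 0.2) = 0.2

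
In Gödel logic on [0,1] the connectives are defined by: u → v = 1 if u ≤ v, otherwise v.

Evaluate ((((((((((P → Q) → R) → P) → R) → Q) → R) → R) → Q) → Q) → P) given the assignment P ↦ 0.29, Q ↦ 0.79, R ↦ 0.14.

(P → Q): 0.29 ≤ 0.79, so result = 1
((P → Q) → R): 1 > 0.14, so result = 0.14
(((P → Q) → R) → P): 0.14 ≤ 0.29, so result = 1
((((P → Q) → R) → P) → R): 1 > 0.14, so result = 0.14
(((((P → Q) → R) → P) → R) → Q): 0.14 ≤ 0.79, so result = 1
((((((P → Q) → R) → P) → R) → Q) → R): 1 > 0.14, so result = 0.14
(((((((P → Q) → R) → P) → R) → Q) → R) → R): 0.14 ≤ 0.14, so result = 1
((((((((P → Q) → R) → P) → R) → Q) → R) → R) → Q): 1 > 0.79, so result = 0.79
(((((((((P → Q) → R) → P) → R) → Q) → R) → R) → Q) → Q): 0.79 ≤ 0.79, so result = 1
((((((((((P → Q) → R) → P) → R) → Q) → R) → R) → Q) → Q) → P): 1 > 0.29, so result = 0.29

0.29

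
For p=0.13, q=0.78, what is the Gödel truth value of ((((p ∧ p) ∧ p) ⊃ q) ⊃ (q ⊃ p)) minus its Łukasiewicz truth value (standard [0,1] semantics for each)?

Gödel evaluation:
  (p ∧ p) = min(0.13, 0.13) = 0.13
  ((p ∧ p) ∧ p) = min(0.13, 0.13) = 0.13
  (((p ∧ p) ∧ p) ⊃ q): 0.13 ≤ 0.78, so result = 1
  (q ⊃ p): 0.78 > 0.13, so result = 0.13
  ((((p ∧ p) ∧ p) ⊃ q) ⊃ (q ⊃ p)): 1 > 0.13, so result = 0.13
  Gödel value = 0.13
Łukasiewicz evaluation:
  (p ∧ p) = min(0.13, 0.13) = 0.13
  ((p ∧ p) ∧ p) = min(0.13, 0.13) = 0.13
  (((p ∧ p) ∧ p) ⊃ q): min(1, 1 − 0.13 + 0.78) = 1
  (q ⊃ p): min(1, 1 − 0.78 + 0.13) = 0.35
  ((((p ∧ p) ∧ p) ⊃ q) ⊃ (q ⊃ p)): min(1, 1 − 1 + 0.35) = 0.35
  Łukasiewicz value = 0.35
Difference: 0.13 − 0.35 = -0.22

-0.22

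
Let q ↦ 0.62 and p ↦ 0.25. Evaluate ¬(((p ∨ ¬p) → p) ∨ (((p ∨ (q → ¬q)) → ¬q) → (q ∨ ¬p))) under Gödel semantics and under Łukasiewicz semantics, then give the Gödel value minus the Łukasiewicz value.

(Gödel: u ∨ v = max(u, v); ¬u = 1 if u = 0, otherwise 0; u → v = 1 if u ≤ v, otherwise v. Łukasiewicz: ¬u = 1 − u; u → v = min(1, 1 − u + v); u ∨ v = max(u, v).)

Gödel evaluation:
  ¬p: Gödel ¬ of 0.25 = 0 (operand ≠ 0)
  (p ∨ ¬p) = max(0.25, 0) = 0.25
  ((p ∨ ¬p) → p): 0.25 ≤ 0.25, so result = 1
  ¬q: Gödel ¬ of 0.62 = 0 (operand ≠ 0)
  (q → ¬q): 0.62 > 0, so result = 0
  (p ∨ (q → ¬q)) = max(0.25, 0) = 0.25
  ¬q: Gödel ¬ of 0.62 = 0 (operand ≠ 0)
  ((p ∨ (q → ¬q)) → ¬q): 0.25 > 0, so result = 0
  ¬p: Gödel ¬ of 0.25 = 0 (operand ≠ 0)
  (q ∨ ¬p) = max(0.62, 0) = 0.62
  (((p ∨ (q → ¬q)) → ¬q) → (q ∨ ¬p)): 0 ≤ 0.62, so result = 1
  (((p ∨ ¬p) → p) ∨ (((p ∨ (q → ¬q)) → ¬q) → (q ∨ ¬p))) = max(1, 1) = 1
  ¬(((p ∨ ¬p) → p) ∨ (((p ∨ (q → ¬q)) → ¬q) → (q ∨ ¬p))): Gödel ¬ of 1 = 0 (operand ≠ 0)
  Gödel value = 0
Łukasiewicz evaluation:
  ¬p: Łukasiewicz ¬ gives 1 − 0.25 = 0.75
  (p ∨ ¬p) = max(0.25, 0.75) = 0.75
  ((p ∨ ¬p) → p): min(1, 1 − 0.75 + 0.25) = 0.5
  ¬q: Łukasiewicz ¬ gives 1 − 0.62 = 0.38
  (q → ¬q): min(1, 1 − 0.62 + 0.38) = 0.76
  (p ∨ (q → ¬q)) = max(0.25, 0.76) = 0.76
  ¬q: Łukasiewicz ¬ gives 1 − 0.62 = 0.38
  ((p ∨ (q → ¬q)) → ¬q): min(1, 1 − 0.76 + 0.38) = 0.62
  ¬p: Łukasiewicz ¬ gives 1 − 0.25 = 0.75
  (q ∨ ¬p) = max(0.62, 0.75) = 0.75
  (((p ∨ (q → ¬q)) → ¬q) → (q ∨ ¬p)): min(1, 1 − 0.62 + 0.75) = 1
  (((p ∨ ¬p) → p) ∨ (((p ∨ (q → ¬q)) → ¬q) → (q ∨ ¬p))) = max(0.5, 1) = 1
  ¬(((p ∨ ¬p) → p) ∨ (((p ∨ (q → ¬q)) → ¬q) → (q ∨ ¬p))): Łukasiewicz ¬ gives 1 − 1 = 0
  Łukasiewicz value = 0
Difference: 0 − 0 = 0.00

0.00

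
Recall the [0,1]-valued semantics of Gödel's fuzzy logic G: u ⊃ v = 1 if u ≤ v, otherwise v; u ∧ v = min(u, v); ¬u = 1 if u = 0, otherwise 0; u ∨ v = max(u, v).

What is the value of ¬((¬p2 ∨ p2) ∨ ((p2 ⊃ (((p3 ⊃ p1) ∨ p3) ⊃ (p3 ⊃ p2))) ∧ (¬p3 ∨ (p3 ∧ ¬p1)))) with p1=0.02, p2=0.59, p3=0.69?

¬p2: Gödel ¬ of 0.59 = 0 (operand ≠ 0)
(¬p2 ∨ p2) = max(0, 0.59) = 0.59
(p3 ⊃ p1): 0.69 > 0.02, so result = 0.02
((p3 ⊃ p1) ∨ p3) = max(0.02, 0.69) = 0.69
(p3 ⊃ p2): 0.69 > 0.59, so result = 0.59
(((p3 ⊃ p1) ∨ p3) ⊃ (p3 ⊃ p2)): 0.69 > 0.59, so result = 0.59
(p2 ⊃ (((p3 ⊃ p1) ∨ p3) ⊃ (p3 ⊃ p2))): 0.59 ≤ 0.59, so result = 1
¬p3: Gödel ¬ of 0.69 = 0 (operand ≠ 0)
¬p1: Gödel ¬ of 0.02 = 0 (operand ≠ 0)
(p3 ∧ ¬p1) = min(0.69, 0) = 0
(¬p3 ∨ (p3 ∧ ¬p1)) = max(0, 0) = 0
((p2 ⊃ (((p3 ⊃ p1) ∨ p3) ⊃ (p3 ⊃ p2))) ∧ (¬p3 ∨ (p3 ∧ ¬p1))) = min(1, 0) = 0
((¬p2 ∨ p2) ∨ ((p2 ⊃ (((p3 ⊃ p1) ∨ p3) ⊃ (p3 ⊃ p2))) ∧ (¬p3 ∨ (p3 ∧ ¬p1)))) = max(0.59, 0) = 0.59
¬((¬p2 ∨ p2) ∨ ((p2 ⊃ (((p3 ⊃ p1) ∨ p3) ⊃ (p3 ⊃ p2))) ∧ (¬p3 ∨ (p3 ∧ ¬p1)))): Gödel ¬ of 0.59 = 0 (operand ≠ 0)

0.00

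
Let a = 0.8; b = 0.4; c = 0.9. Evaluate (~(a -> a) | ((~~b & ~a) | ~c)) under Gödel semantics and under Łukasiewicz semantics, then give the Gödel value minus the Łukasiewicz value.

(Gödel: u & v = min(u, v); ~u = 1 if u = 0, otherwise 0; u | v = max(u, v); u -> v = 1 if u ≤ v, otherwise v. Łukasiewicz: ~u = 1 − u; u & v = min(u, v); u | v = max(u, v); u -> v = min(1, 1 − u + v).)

-0.20

Gödel evaluation:
  (a -> a): 0.8 ≤ 0.8, so result = 1
  ~(a -> a): Gödel ¬ of 1 = 0 (operand ≠ 0)
  ~b: Gödel ¬ of 0.4 = 0 (operand ≠ 0)
  ~~b: Gödel ¬ of 0 = 1 (operand is 0)
  ~a: Gödel ¬ of 0.8 = 0 (operand ≠ 0)
  (~~b & ~a) = min(1, 0) = 0
  ~c: Gödel ¬ of 0.9 = 0 (operand ≠ 0)
  ((~~b & ~a) | ~c) = max(0, 0) = 0
  (~(a -> a) | ((~~b & ~a) | ~c)) = max(0, 0) = 0
  Gödel value = 0
Łukasiewicz evaluation:
  (a -> a): min(1, 1 − 0.8 + 0.8) = 1
  ~(a -> a): Łukasiewicz ¬ gives 1 − 1 = 0
  ~b: Łukasiewicz ¬ gives 1 − 0.4 = 0.6
  ~~b: Łukasiewicz ¬ gives 1 − 0.6 = 0.4
  ~a: Łukasiewicz ¬ gives 1 − 0.8 = 0.2
  (~~b & ~a) = min(0.4, 0.2) = 0.2
  ~c: Łukasiewicz ¬ gives 1 − 0.9 = 0.1
  ((~~b & ~a) | ~c) = max(0.2, 0.1) = 0.2
  (~(a -> a) | ((~~b & ~a) | ~c)) = max(0, 0.2) = 0.2
  Łukasiewicz value = 0.2
Difference: 0 − 0.2 = -0.20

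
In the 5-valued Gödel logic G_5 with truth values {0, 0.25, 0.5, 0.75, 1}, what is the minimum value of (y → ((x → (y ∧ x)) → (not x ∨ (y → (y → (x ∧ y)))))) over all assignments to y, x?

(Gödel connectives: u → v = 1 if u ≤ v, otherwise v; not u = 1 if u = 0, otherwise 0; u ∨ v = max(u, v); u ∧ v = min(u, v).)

The minimum is attained at y = 0.5, x = 0.25:
  (y ∧ x) = min(0.5, 0.25) = 0.25
  (x → (y ∧ x)): 0.25 ≤ 0.25, so result = 1
  not x: Gödel ¬ of 0.25 = 0 (operand ≠ 0)
  (x ∧ y) = min(0.25, 0.5) = 0.25
  (y → (x ∧ y)): 0.5 > 0.25, so result = 0.25
  (y → (y → (x ∧ y))): 0.5 > 0.25, so result = 0.25
  (not x ∨ (y → (y → (x ∧ y)))) = max(0, 0.25) = 0.25
  ((x → (y ∧ x)) → (not x ∨ (y → (y → (x ∧ y))))): 1 > 0.25, so result = 0.25
  (y → ((x → (y ∧ x)) → (not x ∨ (y → (y → (x ∧ y)))))): 0.5 > 0.25, so result = 0.25
Checking all 25 assignments confirms none give a value below 0.25.

0.25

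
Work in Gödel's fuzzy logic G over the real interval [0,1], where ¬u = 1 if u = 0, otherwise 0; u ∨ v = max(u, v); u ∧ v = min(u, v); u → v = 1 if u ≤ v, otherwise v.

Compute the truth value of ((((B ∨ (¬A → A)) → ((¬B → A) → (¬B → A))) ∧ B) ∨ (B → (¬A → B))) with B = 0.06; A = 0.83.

¬A: Gödel ¬ of 0.83 = 0 (operand ≠ 0)
(¬A → A): 0 ≤ 0.83, so result = 1
(B ∨ (¬A → A)) = max(0.06, 1) = 1
¬B: Gödel ¬ of 0.06 = 0 (operand ≠ 0)
(¬B → A): 0 ≤ 0.83, so result = 1
¬B: Gödel ¬ of 0.06 = 0 (operand ≠ 0)
(¬B → A): 0 ≤ 0.83, so result = 1
((¬B → A) → (¬B → A)): 1 ≤ 1, so result = 1
((B ∨ (¬A → A)) → ((¬B → A) → (¬B → A))): 1 ≤ 1, so result = 1
(((B ∨ (¬A → A)) → ((¬B → A) → (¬B → A))) ∧ B) = min(1, 0.06) = 0.06
¬A: Gödel ¬ of 0.83 = 0 (operand ≠ 0)
(¬A → B): 0 ≤ 0.06, so result = 1
(B → (¬A → B)): 0.06 ≤ 1, so result = 1
((((B ∨ (¬A → A)) → ((¬B → A) → (¬B → A))) ∧ B) ∨ (B → (¬A → B))) = max(0.06, 1) = 1

1.00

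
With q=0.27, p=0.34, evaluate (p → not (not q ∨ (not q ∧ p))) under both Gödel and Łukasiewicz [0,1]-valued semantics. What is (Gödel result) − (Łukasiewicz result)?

0.07

Gödel evaluation:
  not q: Gödel ¬ of 0.27 = 0 (operand ≠ 0)
  not q: Gödel ¬ of 0.27 = 0 (operand ≠ 0)
  (not q ∧ p) = min(0, 0.34) = 0
  (not q ∨ (not q ∧ p)) = max(0, 0) = 0
  not (not q ∨ (not q ∧ p)): Gödel ¬ of 0 = 1 (operand is 0)
  (p → not (not q ∨ (not q ∧ p))): 0.34 ≤ 1, so result = 1
  Gödel value = 1
Łukasiewicz evaluation:
  not q: Łukasiewicz ¬ gives 1 − 0.27 = 0.73
  not q: Łukasiewicz ¬ gives 1 − 0.27 = 0.73
  (not q ∧ p) = min(0.73, 0.34) = 0.34
  (not q ∨ (not q ∧ p)) = max(0.73, 0.34) = 0.73
  not (not q ∨ (not q ∧ p)): Łukasiewicz ¬ gives 1 − 0.73 = 0.27
  (p → not (not q ∨ (not q ∧ p))): min(1, 1 − 0.34 + 0.27) = 0.93
  Łukasiewicz value = 0.93
Difference: 1 − 0.93 = 0.07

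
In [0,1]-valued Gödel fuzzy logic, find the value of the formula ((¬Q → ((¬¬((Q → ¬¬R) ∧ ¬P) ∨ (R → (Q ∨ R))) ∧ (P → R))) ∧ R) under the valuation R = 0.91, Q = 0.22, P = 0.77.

¬Q: Gödel ¬ of 0.22 = 0 (operand ≠ 0)
¬R: Gödel ¬ of 0.91 = 0 (operand ≠ 0)
¬¬R: Gödel ¬ of 0 = 1 (operand is 0)
(Q → ¬¬R): 0.22 ≤ 1, so result = 1
¬P: Gödel ¬ of 0.77 = 0 (operand ≠ 0)
((Q → ¬¬R) ∧ ¬P) = min(1, 0) = 0
¬((Q → ¬¬R) ∧ ¬P): Gödel ¬ of 0 = 1 (operand is 0)
¬¬((Q → ¬¬R) ∧ ¬P): Gödel ¬ of 1 = 0 (operand ≠ 0)
(Q ∨ R) = max(0.22, 0.91) = 0.91
(R → (Q ∨ R)): 0.91 ≤ 0.91, so result = 1
(¬¬((Q → ¬¬R) ∧ ¬P) ∨ (R → (Q ∨ R))) = max(0, 1) = 1
(P → R): 0.77 ≤ 0.91, so result = 1
((¬¬((Q → ¬¬R) ∧ ¬P) ∨ (R → (Q ∨ R))) ∧ (P → R)) = min(1, 1) = 1
(¬Q → ((¬¬((Q → ¬¬R) ∧ ¬P) ∨ (R → (Q ∨ R))) ∧ (P → R))): 0 ≤ 1, so result = 1
((¬Q → ((¬¬((Q → ¬¬R) ∧ ¬P) ∨ (R → (Q ∨ R))) ∧ (P → R))) ∧ R) = min(1, 0.91) = 0.91

0.91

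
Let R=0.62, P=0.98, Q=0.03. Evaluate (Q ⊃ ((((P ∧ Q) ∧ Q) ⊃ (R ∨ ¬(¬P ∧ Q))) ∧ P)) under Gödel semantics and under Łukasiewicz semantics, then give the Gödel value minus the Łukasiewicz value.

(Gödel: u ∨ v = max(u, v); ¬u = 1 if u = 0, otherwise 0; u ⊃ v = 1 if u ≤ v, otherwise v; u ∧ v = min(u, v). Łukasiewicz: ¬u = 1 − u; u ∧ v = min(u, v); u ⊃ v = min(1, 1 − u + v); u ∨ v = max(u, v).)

0.00

Gödel evaluation:
  (P ∧ Q) = min(0.98, 0.03) = 0.03
  ((P ∧ Q) ∧ Q) = min(0.03, 0.03) = 0.03
  ¬P: Gödel ¬ of 0.98 = 0 (operand ≠ 0)
  (¬P ∧ Q) = min(0, 0.03) = 0
  ¬(¬P ∧ Q): Gödel ¬ of 0 = 1 (operand is 0)
  (R ∨ ¬(¬P ∧ Q)) = max(0.62, 1) = 1
  (((P ∧ Q) ∧ Q) ⊃ (R ∨ ¬(¬P ∧ Q))): 0.03 ≤ 1, so result = 1
  ((((P ∧ Q) ∧ Q) ⊃ (R ∨ ¬(¬P ∧ Q))) ∧ P) = min(1, 0.98) = 0.98
  (Q ⊃ ((((P ∧ Q) ∧ Q) ⊃ (R ∨ ¬(¬P ∧ Q))) ∧ P)): 0.03 ≤ 0.98, so result = 1
  Gödel value = 1
Łukasiewicz evaluation:
  (P ∧ Q) = min(0.98, 0.03) = 0.03
  ((P ∧ Q) ∧ Q) = min(0.03, 0.03) = 0.03
  ¬P: Łukasiewicz ¬ gives 1 − 0.98 = 0.02
  (¬P ∧ Q) = min(0.02, 0.03) = 0.02
  ¬(¬P ∧ Q): Łukasiewicz ¬ gives 1 − 0.02 = 0.98
  (R ∨ ¬(¬P ∧ Q)) = max(0.62, 0.98) = 0.98
  (((P ∧ Q) ∧ Q) ⊃ (R ∨ ¬(¬P ∧ Q))): min(1, 1 − 0.03 + 0.98) = 1
  ((((P ∧ Q) ∧ Q) ⊃ (R ∨ ¬(¬P ∧ Q))) ∧ P) = min(1, 0.98) = 0.98
  (Q ⊃ ((((P ∧ Q) ∧ Q) ⊃ (R ∨ ¬(¬P ∧ Q))) ∧ P)): min(1, 1 − 0.03 + 0.98) = 1
  Łukasiewicz value = 1
Difference: 1 − 1 = 0.00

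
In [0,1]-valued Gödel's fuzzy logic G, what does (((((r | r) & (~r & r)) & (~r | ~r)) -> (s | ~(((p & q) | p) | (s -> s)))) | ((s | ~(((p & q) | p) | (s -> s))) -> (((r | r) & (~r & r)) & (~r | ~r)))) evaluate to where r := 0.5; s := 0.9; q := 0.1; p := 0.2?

1.00

(r | r) = max(0.5, 0.5) = 0.5
~r: Gödel ¬ of 0.5 = 0 (operand ≠ 0)
(~r & r) = min(0, 0.5) = 0
((r | r) & (~r & r)) = min(0.5, 0) = 0
~r: Gödel ¬ of 0.5 = 0 (operand ≠ 0)
~r: Gödel ¬ of 0.5 = 0 (operand ≠ 0)
(~r | ~r) = max(0, 0) = 0
(((r | r) & (~r & r)) & (~r | ~r)) = min(0, 0) = 0
(p & q) = min(0.2, 0.1) = 0.1
((p & q) | p) = max(0.1, 0.2) = 0.2
(s -> s): 0.9 ≤ 0.9, so result = 1
(((p & q) | p) | (s -> s)) = max(0.2, 1) = 1
~(((p & q) | p) | (s -> s)): Gödel ¬ of 1 = 0 (operand ≠ 0)
(s | ~(((p & q) | p) | (s -> s))) = max(0.9, 0) = 0.9
((((r | r) & (~r & r)) & (~r | ~r)) -> (s | ~(((p & q) | p) | (s -> s)))): 0 ≤ 0.9, so result = 1
(p & q) = min(0.2, 0.1) = 0.1
((p & q) | p) = max(0.1, 0.2) = 0.2
(s -> s): 0.9 ≤ 0.9, so result = 1
(((p & q) | p) | (s -> s)) = max(0.2, 1) = 1
~(((p & q) | p) | (s -> s)): Gödel ¬ of 1 = 0 (operand ≠ 0)
(s | ~(((p & q) | p) | (s -> s))) = max(0.9, 0) = 0.9
(r | r) = max(0.5, 0.5) = 0.5
~r: Gödel ¬ of 0.5 = 0 (operand ≠ 0)
(~r & r) = min(0, 0.5) = 0
((r | r) & (~r & r)) = min(0.5, 0) = 0
~r: Gödel ¬ of 0.5 = 0 (operand ≠ 0)
~r: Gödel ¬ of 0.5 = 0 (operand ≠ 0)
(~r | ~r) = max(0, 0) = 0
(((r | r) & (~r & r)) & (~r | ~r)) = min(0, 0) = 0
((s | ~(((p & q) | p) | (s -> s))) -> (((r | r) & (~r & r)) & (~r | ~r))): 0.9 > 0, so result = 0
(((((r | r) & (~r & r)) & (~r | ~r)) -> (s | ~(((p & q) | p) | (s -> s)))) | ((s | ~(((p & q) | p) | (s -> s))) -> (((r | r) & (~r & r)) & (~r | ~r)))) = max(1, 0) = 1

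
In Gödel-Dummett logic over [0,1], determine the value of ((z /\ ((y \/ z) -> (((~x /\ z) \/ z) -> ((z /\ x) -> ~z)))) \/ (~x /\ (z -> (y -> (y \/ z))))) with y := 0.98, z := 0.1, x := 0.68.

(y \/ z) = max(0.98, 0.1) = 0.98
~x: Gödel ¬ of 0.68 = 0 (operand ≠ 0)
(~x /\ z) = min(0, 0.1) = 0
((~x /\ z) \/ z) = max(0, 0.1) = 0.1
(z /\ x) = min(0.1, 0.68) = 0.1
~z: Gödel ¬ of 0.1 = 0 (operand ≠ 0)
((z /\ x) -> ~z): 0.1 > 0, so result = 0
(((~x /\ z) \/ z) -> ((z /\ x) -> ~z)): 0.1 > 0, so result = 0
((y \/ z) -> (((~x /\ z) \/ z) -> ((z /\ x) -> ~z))): 0.98 > 0, so result = 0
(z /\ ((y \/ z) -> (((~x /\ z) \/ z) -> ((z /\ x) -> ~z)))) = min(0.1, 0) = 0
~x: Gödel ¬ of 0.68 = 0 (operand ≠ 0)
(y \/ z) = max(0.98, 0.1) = 0.98
(y -> (y \/ z)): 0.98 ≤ 0.98, so result = 1
(z -> (y -> (y \/ z))): 0.1 ≤ 1, so result = 1
(~x /\ (z -> (y -> (y \/ z)))) = min(0, 1) = 0
((z /\ ((y \/ z) -> (((~x /\ z) \/ z) -> ((z /\ x) -> ~z)))) \/ (~x /\ (z -> (y -> (y \/ z))))) = max(0, 0) = 0

0.00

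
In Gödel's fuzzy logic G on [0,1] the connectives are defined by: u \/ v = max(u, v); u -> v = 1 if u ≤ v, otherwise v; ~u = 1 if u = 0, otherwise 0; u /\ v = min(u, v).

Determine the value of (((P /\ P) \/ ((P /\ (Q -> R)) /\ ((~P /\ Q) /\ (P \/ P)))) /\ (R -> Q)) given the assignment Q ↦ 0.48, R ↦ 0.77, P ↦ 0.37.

0.37

(P /\ P) = min(0.37, 0.37) = 0.37
(Q -> R): 0.48 ≤ 0.77, so result = 1
(P /\ (Q -> R)) = min(0.37, 1) = 0.37
~P: Gödel ¬ of 0.37 = 0 (operand ≠ 0)
(~P /\ Q) = min(0, 0.48) = 0
(P \/ P) = max(0.37, 0.37) = 0.37
((~P /\ Q) /\ (P \/ P)) = min(0, 0.37) = 0
((P /\ (Q -> R)) /\ ((~P /\ Q) /\ (P \/ P))) = min(0.37, 0) = 0
((P /\ P) \/ ((P /\ (Q -> R)) /\ ((~P /\ Q) /\ (P \/ P)))) = max(0.37, 0) = 0.37
(R -> Q): 0.77 > 0.48, so result = 0.48
(((P /\ P) \/ ((P /\ (Q -> R)) /\ ((~P /\ Q) /\ (P \/ P)))) /\ (R -> Q)) = min(0.37, 0.48) = 0.37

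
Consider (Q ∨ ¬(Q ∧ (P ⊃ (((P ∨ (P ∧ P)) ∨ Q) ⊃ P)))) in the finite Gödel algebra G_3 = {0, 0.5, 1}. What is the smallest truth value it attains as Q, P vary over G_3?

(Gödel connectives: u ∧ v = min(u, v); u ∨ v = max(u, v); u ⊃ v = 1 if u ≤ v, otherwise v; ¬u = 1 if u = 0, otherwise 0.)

The minimum is attained at Q = 0.5, P = 0:
  (P ∧ P) = min(0, 0) = 0
  (P ∨ (P ∧ P)) = max(0, 0) = 0
  ((P ∨ (P ∧ P)) ∨ Q) = max(0, 0.5) = 0.5
  (((P ∨ (P ∧ P)) ∨ Q) ⊃ P): 0.5 > 0, so result = 0
  (P ⊃ (((P ∨ (P ∧ P)) ∨ Q) ⊃ P)): 0 ≤ 0, so result = 1
  (Q ∧ (P ⊃ (((P ∨ (P ∧ P)) ∨ Q) ⊃ P))) = min(0.5, 1) = 0.5
  ¬(Q ∧ (P ⊃ (((P ∨ (P ∧ P)) ∨ Q) ⊃ P))): Gödel ¬ of 0.5 = 0 (operand ≠ 0)
  (Q ∨ ¬(Q ∧ (P ⊃ (((P ∨ (P ∧ P)) ∨ Q) ⊃ P)))) = max(0.5, 0) = 0.5
Checking all 9 assignments confirms none give a value below 0.50.

0.50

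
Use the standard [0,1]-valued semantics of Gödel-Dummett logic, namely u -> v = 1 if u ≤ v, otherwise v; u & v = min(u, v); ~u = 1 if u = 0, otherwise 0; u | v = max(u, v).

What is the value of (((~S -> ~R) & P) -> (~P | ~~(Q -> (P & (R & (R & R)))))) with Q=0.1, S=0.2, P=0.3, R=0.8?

1.00

~S: Gödel ¬ of 0.2 = 0 (operand ≠ 0)
~R: Gödel ¬ of 0.8 = 0 (operand ≠ 0)
(~S -> ~R): 0 ≤ 0, so result = 1
((~S -> ~R) & P) = min(1, 0.3) = 0.3
~P: Gödel ¬ of 0.3 = 0 (operand ≠ 0)
(R & R) = min(0.8, 0.8) = 0.8
(R & (R & R)) = min(0.8, 0.8) = 0.8
(P & (R & (R & R))) = min(0.3, 0.8) = 0.3
(Q -> (P & (R & (R & R)))): 0.1 ≤ 0.3, so result = 1
~(Q -> (P & (R & (R & R)))): Gödel ¬ of 1 = 0 (operand ≠ 0)
~~(Q -> (P & (R & (R & R)))): Gödel ¬ of 0 = 1 (operand is 0)
(~P | ~~(Q -> (P & (R & (R & R))))) = max(0, 1) = 1
(((~S -> ~R) & P) -> (~P | ~~(Q -> (P & (R & (R & R)))))): 0.3 ≤ 1, so result = 1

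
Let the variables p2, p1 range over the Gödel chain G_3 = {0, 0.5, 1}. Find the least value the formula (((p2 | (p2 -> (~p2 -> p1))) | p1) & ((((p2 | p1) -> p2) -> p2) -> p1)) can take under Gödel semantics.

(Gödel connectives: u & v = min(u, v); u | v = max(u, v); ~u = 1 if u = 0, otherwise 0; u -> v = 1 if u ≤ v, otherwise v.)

The minimum is attained at p2 = 0.5, p1 = 0:
  ~p2: Gödel ¬ of 0.5 = 0 (operand ≠ 0)
  (~p2 -> p1): 0 ≤ 0, so result = 1
  (p2 -> (~p2 -> p1)): 0.5 ≤ 1, so result = 1
  (p2 | (p2 -> (~p2 -> p1))) = max(0.5, 1) = 1
  ((p2 | (p2 -> (~p2 -> p1))) | p1) = max(1, 0) = 1
  (p2 | p1) = max(0.5, 0) = 0.5
  ((p2 | p1) -> p2): 0.5 ≤ 0.5, so result = 1
  (((p2 | p1) -> p2) -> p2): 1 > 0.5, so result = 0.5
  ((((p2 | p1) -> p2) -> p2) -> p1): 0.5 > 0, so result = 0
  (((p2 | (p2 -> (~p2 -> p1))) | p1) & ((((p2 | p1) -> p2) -> p2) -> p1)) = min(1, 0) = 0
Checking all 9 assignments confirms none give a value below 0.00.

0.00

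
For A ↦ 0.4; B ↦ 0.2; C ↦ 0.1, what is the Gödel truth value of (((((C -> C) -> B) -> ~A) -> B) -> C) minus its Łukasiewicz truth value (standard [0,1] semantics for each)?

Gödel evaluation:
  (C -> C): 0.1 ≤ 0.1, so result = 1
  ((C -> C) -> B): 1 > 0.2, so result = 0.2
  ~A: Gödel ¬ of 0.4 = 0 (operand ≠ 0)
  (((C -> C) -> B) -> ~A): 0.2 > 0, so result = 0
  ((((C -> C) -> B) -> ~A) -> B): 0 ≤ 0.2, so result = 1
  (((((C -> C) -> B) -> ~A) -> B) -> C): 1 > 0.1, so result = 0.1
  Gödel value = 0.1
Łukasiewicz evaluation:
  (C -> C): min(1, 1 − 0.1 + 0.1) = 1
  ((C -> C) -> B): min(1, 1 − 1 + 0.2) = 0.2
  ~A: Łukasiewicz ¬ gives 1 − 0.4 = 0.6
  (((C -> C) -> B) -> ~A): min(1, 1 − 0.2 + 0.6) = 1
  ((((C -> C) -> B) -> ~A) -> B): min(1, 1 − 1 + 0.2) = 0.2
  (((((C -> C) -> B) -> ~A) -> B) -> C): min(1, 1 − 0.2 + 0.1) = 0.9
  Łukasiewicz value = 0.9
Difference: 0.1 − 0.9 = -0.80

-0.80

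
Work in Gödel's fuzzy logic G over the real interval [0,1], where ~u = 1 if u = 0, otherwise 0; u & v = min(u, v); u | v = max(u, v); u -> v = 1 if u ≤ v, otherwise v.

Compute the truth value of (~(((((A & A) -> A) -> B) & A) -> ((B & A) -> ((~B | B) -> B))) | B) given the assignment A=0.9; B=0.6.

0.60

(A & A) = min(0.9, 0.9) = 0.9
((A & A) -> A): 0.9 ≤ 0.9, so result = 1
(((A & A) -> A) -> B): 1 > 0.6, so result = 0.6
((((A & A) -> A) -> B) & A) = min(0.6, 0.9) = 0.6
(B & A) = min(0.6, 0.9) = 0.6
~B: Gödel ¬ of 0.6 = 0 (operand ≠ 0)
(~B | B) = max(0, 0.6) = 0.6
((~B | B) -> B): 0.6 ≤ 0.6, so result = 1
((B & A) -> ((~B | B) -> B)): 0.6 ≤ 1, so result = 1
(((((A & A) -> A) -> B) & A) -> ((B & A) -> ((~B | B) -> B))): 0.6 ≤ 1, so result = 1
~(((((A & A) -> A) -> B) & A) -> ((B & A) -> ((~B | B) -> B))): Gödel ¬ of 1 = 0 (operand ≠ 0)
(~(((((A & A) -> A) -> B) & A) -> ((B & A) -> ((~B | B) -> B))) | B) = max(0, 0.6) = 0.6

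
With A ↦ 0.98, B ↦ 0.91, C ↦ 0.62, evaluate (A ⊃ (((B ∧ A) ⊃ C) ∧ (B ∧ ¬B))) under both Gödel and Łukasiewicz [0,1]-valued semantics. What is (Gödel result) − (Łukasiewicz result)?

Gödel evaluation:
  (B ∧ A) = min(0.91, 0.98) = 0.91
  ((B ∧ A) ⊃ C): 0.91 > 0.62, so result = 0.62
  ¬B: Gödel ¬ of 0.91 = 0 (operand ≠ 0)
  (B ∧ ¬B) = min(0.91, 0) = 0
  (((B ∧ A) ⊃ C) ∧ (B ∧ ¬B)) = min(0.62, 0) = 0
  (A ⊃ (((B ∧ A) ⊃ C) ∧ (B ∧ ¬B))): 0.98 > 0, so result = 0
  Gödel value = 0
Łukasiewicz evaluation:
  (B ∧ A) = min(0.91, 0.98) = 0.91
  ((B ∧ A) ⊃ C): min(1, 1 − 0.91 + 0.62) = 0.71
  ¬B: Łukasiewicz ¬ gives 1 − 0.91 = 0.09
  (B ∧ ¬B) = min(0.91, 0.09) = 0.09
  (((B ∧ A) ⊃ C) ∧ (B ∧ ¬B)) = min(0.71, 0.09) = 0.09
  (A ⊃ (((B ∧ A) ⊃ C) ∧ (B ∧ ¬B))): min(1, 1 − 0.98 + 0.09) = 0.11
  Łukasiewicz value = 0.11
Difference: 0 − 0.11 = -0.11

-0.11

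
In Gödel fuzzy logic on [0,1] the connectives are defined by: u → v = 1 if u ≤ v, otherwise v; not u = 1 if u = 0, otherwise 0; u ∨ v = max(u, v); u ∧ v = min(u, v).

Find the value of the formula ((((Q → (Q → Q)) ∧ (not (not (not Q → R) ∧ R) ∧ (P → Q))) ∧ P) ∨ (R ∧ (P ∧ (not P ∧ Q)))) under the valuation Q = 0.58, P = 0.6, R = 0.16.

(Q → Q): 0.58 ≤ 0.58, so result = 1
(Q → (Q → Q)): 0.58 ≤ 1, so result = 1
not Q: Gödel ¬ of 0.58 = 0 (operand ≠ 0)
(not Q → R): 0 ≤ 0.16, so result = 1
not (not Q → R): Gödel ¬ of 1 = 0 (operand ≠ 0)
(not (not Q → R) ∧ R) = min(0, 0.16) = 0
not (not (not Q → R) ∧ R): Gödel ¬ of 0 = 1 (operand is 0)
(P → Q): 0.6 > 0.58, so result = 0.58
(not (not (not Q → R) ∧ R) ∧ (P → Q)) = min(1, 0.58) = 0.58
((Q → (Q → Q)) ∧ (not (not (not Q → R) ∧ R) ∧ (P → Q))) = min(1, 0.58) = 0.58
(((Q → (Q → Q)) ∧ (not (not (not Q → R) ∧ R) ∧ (P → Q))) ∧ P) = min(0.58, 0.6) = 0.58
not P: Gödel ¬ of 0.6 = 0 (operand ≠ 0)
(not P ∧ Q) = min(0, 0.58) = 0
(P ∧ (not P ∧ Q)) = min(0.6, 0) = 0
(R ∧ (P ∧ (not P ∧ Q))) = min(0.16, 0) = 0
((((Q → (Q → Q)) ∧ (not (not (not Q → R) ∧ R) ∧ (P → Q))) ∧ P) ∨ (R ∧ (P ∧ (not P ∧ Q)))) = max(0.58, 0) = 0.58

0.58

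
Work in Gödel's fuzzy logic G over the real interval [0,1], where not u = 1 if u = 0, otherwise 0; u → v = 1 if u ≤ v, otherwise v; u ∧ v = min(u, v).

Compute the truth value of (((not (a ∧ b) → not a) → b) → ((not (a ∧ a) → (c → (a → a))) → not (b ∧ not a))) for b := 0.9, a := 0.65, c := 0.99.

(a ∧ b) = min(0.65, 0.9) = 0.65
not (a ∧ b): Gödel ¬ of 0.65 = 0 (operand ≠ 0)
not a: Gödel ¬ of 0.65 = 0 (operand ≠ 0)
(not (a ∧ b) → not a): 0 ≤ 0, so result = 1
((not (a ∧ b) → not a) → b): 1 > 0.9, so result = 0.9
(a ∧ a) = min(0.65, 0.65) = 0.65
not (a ∧ a): Gödel ¬ of 0.65 = 0 (operand ≠ 0)
(a → a): 0.65 ≤ 0.65, so result = 1
(c → (a → a)): 0.99 ≤ 1, so result = 1
(not (a ∧ a) → (c → (a → a))): 0 ≤ 1, so result = 1
not a: Gödel ¬ of 0.65 = 0 (operand ≠ 0)
(b ∧ not a) = min(0.9, 0) = 0
not (b ∧ not a): Gödel ¬ of 0 = 1 (operand is 0)
((not (a ∧ a) → (c → (a → a))) → not (b ∧ not a)): 1 ≤ 1, so result = 1
(((not (a ∧ b) → not a) → b) → ((not (a ∧ a) → (c → (a → a))) → not (b ∧ not a))): 0.9 ≤ 1, so result = 1

1.00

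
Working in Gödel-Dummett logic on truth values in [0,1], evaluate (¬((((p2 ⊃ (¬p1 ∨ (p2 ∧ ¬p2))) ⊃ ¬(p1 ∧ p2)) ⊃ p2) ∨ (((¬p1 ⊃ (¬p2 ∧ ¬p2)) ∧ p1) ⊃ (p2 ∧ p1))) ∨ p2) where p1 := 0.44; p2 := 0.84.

0.84

¬p1: Gödel ¬ of 0.44 = 0 (operand ≠ 0)
¬p2: Gödel ¬ of 0.84 = 0 (operand ≠ 0)
(p2 ∧ ¬p2) = min(0.84, 0) = 0
(¬p1 ∨ (p2 ∧ ¬p2)) = max(0, 0) = 0
(p2 ⊃ (¬p1 ∨ (p2 ∧ ¬p2))): 0.84 > 0, so result = 0
(p1 ∧ p2) = min(0.44, 0.84) = 0.44
¬(p1 ∧ p2): Gödel ¬ of 0.44 = 0 (operand ≠ 0)
((p2 ⊃ (¬p1 ∨ (p2 ∧ ¬p2))) ⊃ ¬(p1 ∧ p2)): 0 ≤ 0, so result = 1
(((p2 ⊃ (¬p1 ∨ (p2 ∧ ¬p2))) ⊃ ¬(p1 ∧ p2)) ⊃ p2): 1 > 0.84, so result = 0.84
¬p1: Gödel ¬ of 0.44 = 0 (operand ≠ 0)
¬p2: Gödel ¬ of 0.84 = 0 (operand ≠ 0)
¬p2: Gödel ¬ of 0.84 = 0 (operand ≠ 0)
(¬p2 ∧ ¬p2) = min(0, 0) = 0
(¬p1 ⊃ (¬p2 ∧ ¬p2)): 0 ≤ 0, so result = 1
((¬p1 ⊃ (¬p2 ∧ ¬p2)) ∧ p1) = min(1, 0.44) = 0.44
(p2 ∧ p1) = min(0.84, 0.44) = 0.44
(((¬p1 ⊃ (¬p2 ∧ ¬p2)) ∧ p1) ⊃ (p2 ∧ p1)): 0.44 ≤ 0.44, so result = 1
((((p2 ⊃ (¬p1 ∨ (p2 ∧ ¬p2))) ⊃ ¬(p1 ∧ p2)) ⊃ p2) ∨ (((¬p1 ⊃ (¬p2 ∧ ¬p2)) ∧ p1) ⊃ (p2 ∧ p1))) = max(0.84, 1) = 1
¬((((p2 ⊃ (¬p1 ∨ (p2 ∧ ¬p2))) ⊃ ¬(p1 ∧ p2)) ⊃ p2) ∨ (((¬p1 ⊃ (¬p2 ∧ ¬p2)) ∧ p1) ⊃ (p2 ∧ p1))): Gödel ¬ of 1 = 0 (operand ≠ 0)
(¬((((p2 ⊃ (¬p1 ∨ (p2 ∧ ¬p2))) ⊃ ¬(p1 ∧ p2)) ⊃ p2) ∨ (((¬p1 ⊃ (¬p2 ∧ ¬p2)) ∧ p1) ⊃ (p2 ∧ p1))) ∨ p2) = max(0, 0.84) = 0.84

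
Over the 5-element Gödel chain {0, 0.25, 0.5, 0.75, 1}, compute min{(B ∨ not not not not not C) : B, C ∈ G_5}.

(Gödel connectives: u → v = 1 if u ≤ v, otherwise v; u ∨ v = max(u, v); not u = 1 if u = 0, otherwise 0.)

The minimum is attained at B = 0, C = 0.25:
  not C: Gödel ¬ of 0.25 = 0 (operand ≠ 0)
  not not C: Gödel ¬ of 0 = 1 (operand is 0)
  not not not C: Gödel ¬ of 1 = 0 (operand ≠ 0)
  not not not not C: Gödel ¬ of 0 = 1 (operand is 0)
  not not not not not C: Gödel ¬ of 1 = 0 (operand ≠ 0)
  (B ∨ not not not not not C) = max(0, 0) = 0
Checking all 25 assignments confirms none give a value below 0.00.

0.00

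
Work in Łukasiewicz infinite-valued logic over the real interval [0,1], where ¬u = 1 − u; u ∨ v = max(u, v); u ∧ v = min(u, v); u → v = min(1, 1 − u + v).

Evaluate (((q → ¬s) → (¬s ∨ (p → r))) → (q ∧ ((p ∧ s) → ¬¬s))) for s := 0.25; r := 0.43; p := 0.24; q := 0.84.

0.84

¬s: Łukasiewicz ¬ gives 1 − 0.25 = 0.75
(q → ¬s): min(1, 1 − 0.84 + 0.75) = 0.91
¬s: Łukasiewicz ¬ gives 1 − 0.25 = 0.75
(p → r): min(1, 1 − 0.24 + 0.43) = 1
(¬s ∨ (p → r)) = max(0.75, 1) = 1
((q → ¬s) → (¬s ∨ (p → r))): min(1, 1 − 0.91 + 1) = 1
(p ∧ s) = min(0.24, 0.25) = 0.24
¬s: Łukasiewicz ¬ gives 1 − 0.25 = 0.75
¬¬s: Łukasiewicz ¬ gives 1 − 0.75 = 0.25
((p ∧ s) → ¬¬s): min(1, 1 − 0.24 + 0.25) = 1
(q ∧ ((p ∧ s) → ¬¬s)) = min(0.84, 1) = 0.84
(((q → ¬s) → (¬s ∨ (p → r))) → (q ∧ ((p ∧ s) → ¬¬s))): min(1, 1 − 1 + 0.84) = 0.84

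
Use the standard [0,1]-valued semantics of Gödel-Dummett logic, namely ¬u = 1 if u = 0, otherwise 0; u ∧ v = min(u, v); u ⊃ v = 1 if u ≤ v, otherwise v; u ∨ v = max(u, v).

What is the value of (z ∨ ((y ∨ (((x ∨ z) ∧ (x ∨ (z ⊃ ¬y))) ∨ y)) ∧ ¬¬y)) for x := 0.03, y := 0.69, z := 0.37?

0.69

(x ∨ z) = max(0.03, 0.37) = 0.37
¬y: Gödel ¬ of 0.69 = 0 (operand ≠ 0)
(z ⊃ ¬y): 0.37 > 0, so result = 0
(x ∨ (z ⊃ ¬y)) = max(0.03, 0) = 0.03
((x ∨ z) ∧ (x ∨ (z ⊃ ¬y))) = min(0.37, 0.03) = 0.03
(((x ∨ z) ∧ (x ∨ (z ⊃ ¬y))) ∨ y) = max(0.03, 0.69) = 0.69
(y ∨ (((x ∨ z) ∧ (x ∨ (z ⊃ ¬y))) ∨ y)) = max(0.69, 0.69) = 0.69
¬y: Gödel ¬ of 0.69 = 0 (operand ≠ 0)
¬¬y: Gödel ¬ of 0 = 1 (operand is 0)
((y ∨ (((x ∨ z) ∧ (x ∨ (z ⊃ ¬y))) ∨ y)) ∧ ¬¬y) = min(0.69, 1) = 0.69
(z ∨ ((y ∨ (((x ∨ z) ∧ (x ∨ (z ⊃ ¬y))) ∨ y)) ∧ ¬¬y)) = max(0.37, 0.69) = 0.69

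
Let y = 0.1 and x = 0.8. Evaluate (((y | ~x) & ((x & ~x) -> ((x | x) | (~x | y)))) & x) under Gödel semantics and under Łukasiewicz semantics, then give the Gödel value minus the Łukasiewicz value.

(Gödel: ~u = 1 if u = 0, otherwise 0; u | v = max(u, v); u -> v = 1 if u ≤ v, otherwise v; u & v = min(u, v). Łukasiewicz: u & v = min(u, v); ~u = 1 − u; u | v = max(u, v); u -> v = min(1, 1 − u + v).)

-0.10

Gödel evaluation:
  ~x: Gödel ¬ of 0.8 = 0 (operand ≠ 0)
  (y | ~x) = max(0.1, 0) = 0.1
  ~x: Gödel ¬ of 0.8 = 0 (operand ≠ 0)
  (x & ~x) = min(0.8, 0) = 0
  (x | x) = max(0.8, 0.8) = 0.8
  ~x: Gödel ¬ of 0.8 = 0 (operand ≠ 0)
  (~x | y) = max(0, 0.1) = 0.1
  ((x | x) | (~x | y)) = max(0.8, 0.1) = 0.8
  ((x & ~x) -> ((x | x) | (~x | y))): 0 ≤ 0.8, so result = 1
  ((y | ~x) & ((x & ~x) -> ((x | x) | (~x | y)))) = min(0.1, 1) = 0.1
  (((y | ~x) & ((x & ~x) -> ((x | x) | (~x | y)))) & x) = min(0.1, 0.8) = 0.1
  Gödel value = 0.1
Łukasiewicz evaluation:
  ~x: Łukasiewicz ¬ gives 1 − 0.8 = 0.2
  (y | ~x) = max(0.1, 0.2) = 0.2
  ~x: Łukasiewicz ¬ gives 1 − 0.8 = 0.2
  (x & ~x) = min(0.8, 0.2) = 0.2
  (x | x) = max(0.8, 0.8) = 0.8
  ~x: Łukasiewicz ¬ gives 1 − 0.8 = 0.2
  (~x | y) = max(0.2, 0.1) = 0.2
  ((x | x) | (~x | y)) = max(0.8, 0.2) = 0.8
  ((x & ~x) -> ((x | x) | (~x | y))): min(1, 1 − 0.2 + 0.8) = 1
  ((y | ~x) & ((x & ~x) -> ((x | x) | (~x | y)))) = min(0.2, 1) = 0.2
  (((y | ~x) & ((x & ~x) -> ((x | x) | (~x | y)))) & x) = min(0.2, 0.8) = 0.2
  Łukasiewicz value = 0.2
Difference: 0.1 − 0.2 = -0.10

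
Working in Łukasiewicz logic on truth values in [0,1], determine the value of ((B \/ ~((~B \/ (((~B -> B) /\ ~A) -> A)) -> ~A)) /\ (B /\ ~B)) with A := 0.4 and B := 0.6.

~B: Łukasiewicz ¬ gives 1 − 0.6 = 0.4
~B: Łukasiewicz ¬ gives 1 − 0.6 = 0.4
(~B -> B): min(1, 1 − 0.4 + 0.6) = 1
~A: Łukasiewicz ¬ gives 1 − 0.4 = 0.6
((~B -> B) /\ ~A) = min(1, 0.6) = 0.6
(((~B -> B) /\ ~A) -> A): min(1, 1 − 0.6 + 0.4) = 0.8
(~B \/ (((~B -> B) /\ ~A) -> A)) = max(0.4, 0.8) = 0.8
~A: Łukasiewicz ¬ gives 1 − 0.4 = 0.6
((~B \/ (((~B -> B) /\ ~A) -> A)) -> ~A): min(1, 1 − 0.8 + 0.6) = 0.8
~((~B \/ (((~B -> B) /\ ~A) -> A)) -> ~A): Łukasiewicz ¬ gives 1 − 0.8 = 0.2
(B \/ ~((~B \/ (((~B -> B) /\ ~A) -> A)) -> ~A)) = max(0.6, 0.2) = 0.6
~B: Łukasiewicz ¬ gives 1 − 0.6 = 0.4
(B /\ ~B) = min(0.6, 0.4) = 0.4
((B \/ ~((~B \/ (((~B -> B) /\ ~A) -> A)) -> ~A)) /\ (B /\ ~B)) = min(0.6, 0.4) = 0.4

0.40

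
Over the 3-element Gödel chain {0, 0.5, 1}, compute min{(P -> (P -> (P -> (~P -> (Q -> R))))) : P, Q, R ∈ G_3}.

1.00

Every assignment gives 1. For instance at P = 0, Q = 0, R = 0:
  ~P: Gödel ¬ of 0 = 1 (operand is 0)
  (Q -> R): 0 ≤ 0, so result = 1
  (~P -> (Q -> R)): 1 ≤ 1, so result = 1
  (P -> (~P -> (Q -> R))): 0 ≤ 1, so result = 1
  (P -> (P -> (~P -> (Q -> R)))): 0 ≤ 1, so result = 1
  (P -> (P -> (P -> (~P -> (Q -> R))))): 0 ≤ 1, so result = 1
All 27 assignments give value 1 — the formula is a G_3-tautology.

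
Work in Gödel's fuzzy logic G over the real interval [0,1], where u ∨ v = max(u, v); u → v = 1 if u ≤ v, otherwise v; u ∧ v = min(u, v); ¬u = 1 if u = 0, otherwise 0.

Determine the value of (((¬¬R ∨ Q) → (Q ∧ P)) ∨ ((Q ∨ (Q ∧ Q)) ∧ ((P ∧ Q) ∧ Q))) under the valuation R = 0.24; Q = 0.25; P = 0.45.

¬R: Gödel ¬ of 0.24 = 0 (operand ≠ 0)
¬¬R: Gödel ¬ of 0 = 1 (operand is 0)
(¬¬R ∨ Q) = max(1, 0.25) = 1
(Q ∧ P) = min(0.25, 0.45) = 0.25
((¬¬R ∨ Q) → (Q ∧ P)): 1 > 0.25, so result = 0.25
(Q ∧ Q) = min(0.25, 0.25) = 0.25
(Q ∨ (Q ∧ Q)) = max(0.25, 0.25) = 0.25
(P ∧ Q) = min(0.45, 0.25) = 0.25
((P ∧ Q) ∧ Q) = min(0.25, 0.25) = 0.25
((Q ∨ (Q ∧ Q)) ∧ ((P ∧ Q) ∧ Q)) = min(0.25, 0.25) = 0.25
(((¬¬R ∨ Q) → (Q ∧ P)) ∨ ((Q ∨ (Q ∧ Q)) ∧ ((P ∧ Q) ∧ Q))) = max(0.25, 0.25) = 0.25

0.25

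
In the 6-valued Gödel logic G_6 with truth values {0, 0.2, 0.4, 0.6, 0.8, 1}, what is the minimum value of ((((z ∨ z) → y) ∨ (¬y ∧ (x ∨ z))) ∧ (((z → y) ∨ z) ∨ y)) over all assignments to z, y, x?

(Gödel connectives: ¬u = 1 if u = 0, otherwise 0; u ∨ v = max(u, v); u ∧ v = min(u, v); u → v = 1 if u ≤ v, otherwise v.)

The minimum is attained at z = 0.2, y = 0, x = 0:
  (z ∨ z) = max(0.2, 0.2) = 0.2
  ((z ∨ z) → y): 0.2 > 0, so result = 0
  ¬y: Gödel ¬ of 0 = 1 (operand is 0)
  (x ∨ z) = max(0, 0.2) = 0.2
  (¬y ∧ (x ∨ z)) = min(1, 0.2) = 0.2
  (((z ∨ z) → y) ∨ (¬y ∧ (x ∨ z))) = max(0, 0.2) = 0.2
  (z → y): 0.2 > 0, so result = 0
  ((z → y) ∨ z) = max(0, 0.2) = 0.2
  (((z → y) ∨ z) ∨ y) = max(0.2, 0) = 0.2
  ((((z ∨ z) → y) ∨ (¬y ∧ (x ∨ z))) ∧ (((z → y) ∨ z) ∨ y)) = min(0.2, 0.2) = 0.2
Checking all 216 assignments confirms none give a value below 0.20.

0.20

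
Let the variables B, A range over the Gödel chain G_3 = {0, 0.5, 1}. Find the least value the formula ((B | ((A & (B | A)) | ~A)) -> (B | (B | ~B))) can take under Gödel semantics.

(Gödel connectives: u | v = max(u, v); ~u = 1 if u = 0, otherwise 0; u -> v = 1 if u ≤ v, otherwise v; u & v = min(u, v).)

The minimum is attained at B = 0.5, A = 0:
  (B | A) = max(0.5, 0) = 0.5
  (A & (B | A)) = min(0, 0.5) = 0
  ~A: Gödel ¬ of 0 = 1 (operand is 0)
  ((A & (B | A)) | ~A) = max(0, 1) = 1
  (B | ((A & (B | A)) | ~A)) = max(0.5, 1) = 1
  ~B: Gödel ¬ of 0.5 = 0 (operand ≠ 0)
  (B | ~B) = max(0.5, 0) = 0.5
  (B | (B | ~B)) = max(0.5, 0.5) = 0.5
  ((B | ((A & (B | A)) | ~A)) -> (B | (B | ~B))): 1 > 0.5, so result = 0.5
Checking all 9 assignments confirms none give a value below 0.50.

0.50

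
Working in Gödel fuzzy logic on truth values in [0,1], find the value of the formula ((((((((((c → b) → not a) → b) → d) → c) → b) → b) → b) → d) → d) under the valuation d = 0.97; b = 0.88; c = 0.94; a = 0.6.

0.97

(c → b): 0.94 > 0.88, so result = 0.88
not a: Gödel ¬ of 0.6 = 0 (operand ≠ 0)
((c → b) → not a): 0.88 > 0, so result = 0
(((c → b) → not a) → b): 0 ≤ 0.88, so result = 1
((((c → b) → not a) → b) → d): 1 > 0.97, so result = 0.97
(((((c → b) → not a) → b) → d) → c): 0.97 > 0.94, so result = 0.94
((((((c → b) → not a) → b) → d) → c) → b): 0.94 > 0.88, so result = 0.88
(((((((c → b) → not a) → b) → d) → c) → b) → b): 0.88 ≤ 0.88, so result = 1
((((((((c → b) → not a) → b) → d) → c) → b) → b) → b): 1 > 0.88, so result = 0.88
(((((((((c → b) → not a) → b) → d) → c) → b) → b) → b) → d): 0.88 ≤ 0.97, so result = 1
((((((((((c → b) → not a) → b) → d) → c) → b) → b) → b) → d) → d): 1 > 0.97, so result = 0.97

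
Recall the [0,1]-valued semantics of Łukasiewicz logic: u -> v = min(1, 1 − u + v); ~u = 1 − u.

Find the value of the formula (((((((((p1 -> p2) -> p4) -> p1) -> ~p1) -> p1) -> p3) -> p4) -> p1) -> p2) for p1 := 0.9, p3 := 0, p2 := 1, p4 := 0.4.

(p1 -> p2): min(1, 1 − 0.9 + 1) = 1
((p1 -> p2) -> p4): min(1, 1 − 1 + 0.4) = 0.4
(((p1 -> p2) -> p4) -> p1): min(1, 1 − 0.4 + 0.9) = 1
~p1: Łukasiewicz ¬ gives 1 − 0.9 = 0.1
((((p1 -> p2) -> p4) -> p1) -> ~p1): min(1, 1 − 1 + 0.1) = 0.1
(((((p1 -> p2) -> p4) -> p1) -> ~p1) -> p1): min(1, 1 − 0.1 + 0.9) = 1
((((((p1 -> p2) -> p4) -> p1) -> ~p1) -> p1) -> p3): min(1, 1 − 1 + 0) = 0
(((((((p1 -> p2) -> p4) -> p1) -> ~p1) -> p1) -> p3) -> p4): min(1, 1 − 0 + 0.4) = 1
((((((((p1 -> p2) -> p4) -> p1) -> ~p1) -> p1) -> p3) -> p4) -> p1): min(1, 1 − 1 + 0.9) = 0.9
(((((((((p1 -> p2) -> p4) -> p1) -> ~p1) -> p1) -> p3) -> p4) -> p1) -> p2): min(1, 1 − 0.9 + 1) = 1

1.00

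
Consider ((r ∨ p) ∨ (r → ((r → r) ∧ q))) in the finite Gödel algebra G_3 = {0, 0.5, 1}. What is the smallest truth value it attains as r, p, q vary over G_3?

The minimum is attained at r = 0.5, p = 0, q = 0:
  (r ∨ p) = max(0.5, 0) = 0.5
  (r → r): 0.5 ≤ 0.5, so result = 1
  ((r → r) ∧ q) = min(1, 0) = 0
  (r → ((r → r) ∧ q)): 0.5 > 0, so result = 0
  ((r ∨ p) ∨ (r → ((r → r) ∧ q))) = max(0.5, 0) = 0.5
Checking all 27 assignments confirms none give a value below 0.50.

0.50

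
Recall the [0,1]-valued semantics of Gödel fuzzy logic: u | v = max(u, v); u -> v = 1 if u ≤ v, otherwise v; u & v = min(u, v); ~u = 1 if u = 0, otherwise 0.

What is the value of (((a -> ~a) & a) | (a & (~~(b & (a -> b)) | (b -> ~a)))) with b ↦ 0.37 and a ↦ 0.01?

0.01

~a: Gödel ¬ of 0.01 = 0 (operand ≠ 0)
(a -> ~a): 0.01 > 0, so result = 0
((a -> ~a) & a) = min(0, 0.01) = 0
(a -> b): 0.01 ≤ 0.37, so result = 1
(b & (a -> b)) = min(0.37, 1) = 0.37
~(b & (a -> b)): Gödel ¬ of 0.37 = 0 (operand ≠ 0)
~~(b & (a -> b)): Gödel ¬ of 0 = 1 (operand is 0)
~a: Gödel ¬ of 0.01 = 0 (operand ≠ 0)
(b -> ~a): 0.37 > 0, so result = 0
(~~(b & (a -> b)) | (b -> ~a)) = max(1, 0) = 1
(a & (~~(b & (a -> b)) | (b -> ~a))) = min(0.01, 1) = 0.01
(((a -> ~a) & a) | (a & (~~(b & (a -> b)) | (b -> ~a)))) = max(0, 0.01) = 0.01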